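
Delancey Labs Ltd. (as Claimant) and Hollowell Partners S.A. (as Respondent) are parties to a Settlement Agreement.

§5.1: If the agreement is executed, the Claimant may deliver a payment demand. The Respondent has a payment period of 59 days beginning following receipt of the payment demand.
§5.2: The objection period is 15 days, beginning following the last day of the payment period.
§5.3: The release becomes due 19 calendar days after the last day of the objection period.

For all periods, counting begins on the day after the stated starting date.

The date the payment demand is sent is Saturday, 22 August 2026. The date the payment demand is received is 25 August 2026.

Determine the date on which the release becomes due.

Adding 59 calendar days to 25 August 2026 gives 23 October 2026, which is the last day of the payment period.
The last day of the objection period: 23 October 2026 + 15 days = 7 November 2026.
Adding 19 calendar days to 7 November 2026 gives 26 November 2026, which is the date on which the release becomes due.

26 November 2026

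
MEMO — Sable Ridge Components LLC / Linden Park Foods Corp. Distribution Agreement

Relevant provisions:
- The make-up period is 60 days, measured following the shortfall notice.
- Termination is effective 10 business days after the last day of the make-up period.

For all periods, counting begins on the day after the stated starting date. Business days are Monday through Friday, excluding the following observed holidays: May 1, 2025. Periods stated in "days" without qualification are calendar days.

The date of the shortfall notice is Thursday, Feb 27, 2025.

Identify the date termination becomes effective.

May 13, 2025

Adding 60 calendar days to Feb 27, 2025 gives Apr 28, 2025, which is the last day of the make-up period.
The date termination becomes effective: 10 business days after Monday, Apr 28, 2025, skipping weekends and the listed holiday on May 1 — Apr 29, Apr 30, May 2, May 5, May 6, May 7, May 8, May 9, May 12, May 13 — lands on Tuesday, May 13, 2025.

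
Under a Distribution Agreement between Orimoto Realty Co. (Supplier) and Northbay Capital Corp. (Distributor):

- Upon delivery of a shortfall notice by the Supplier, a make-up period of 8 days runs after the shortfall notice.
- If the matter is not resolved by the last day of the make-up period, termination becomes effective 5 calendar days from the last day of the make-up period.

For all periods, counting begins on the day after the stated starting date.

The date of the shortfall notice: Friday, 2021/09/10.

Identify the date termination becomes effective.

The last day of the make-up period: 8 calendar days after 2021/09/10 is 2021/09/18.
The date termination becomes effective: 5 calendar days after 2021/09/18 is 2021/09/23.

2021/09/23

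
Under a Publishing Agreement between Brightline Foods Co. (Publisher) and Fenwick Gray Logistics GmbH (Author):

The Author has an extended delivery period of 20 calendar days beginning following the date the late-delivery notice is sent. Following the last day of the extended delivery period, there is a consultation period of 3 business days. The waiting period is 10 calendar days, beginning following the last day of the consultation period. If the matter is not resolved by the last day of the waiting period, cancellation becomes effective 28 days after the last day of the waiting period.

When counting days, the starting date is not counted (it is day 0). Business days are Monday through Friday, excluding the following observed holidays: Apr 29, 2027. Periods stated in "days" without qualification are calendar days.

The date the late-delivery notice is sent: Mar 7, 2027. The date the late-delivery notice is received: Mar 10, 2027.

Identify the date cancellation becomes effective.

May 8, 2027

The last day of the extended delivery period: Mar 7, 2027 + 20 days = Mar 27, 2027.
The last day of the consultation period: counting 3 business days from Saturday, Mar 27, 2027 (Mar 29, Mar 30, Mar 31, skipping weekends) reaches Wednesday, Mar 31, 2027.
The last day of the waiting period: 10 calendar days after Mar 31, 2027 is Apr 10, 2027.
The date cancellation becomes effective: 28 calendar days after Apr 10, 2027 is May 8, 2027.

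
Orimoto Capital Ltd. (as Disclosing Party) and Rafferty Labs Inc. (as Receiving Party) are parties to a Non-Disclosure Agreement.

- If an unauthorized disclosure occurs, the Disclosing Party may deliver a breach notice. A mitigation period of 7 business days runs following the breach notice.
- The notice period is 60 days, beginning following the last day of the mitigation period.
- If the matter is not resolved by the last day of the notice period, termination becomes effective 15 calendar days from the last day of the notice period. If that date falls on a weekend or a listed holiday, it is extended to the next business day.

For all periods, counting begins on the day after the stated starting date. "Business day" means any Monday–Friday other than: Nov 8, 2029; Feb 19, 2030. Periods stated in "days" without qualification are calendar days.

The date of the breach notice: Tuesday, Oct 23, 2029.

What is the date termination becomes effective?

From Tuesday, Oct 23, 2029, 7 business days (Oct 24, Oct 25, Oct 26, Oct 29, Oct 30, Oct 31, Nov 1, skipping weekends) brings us to Thursday, Nov 1, 2029, which is the last day of the mitigation period.
Adding 60 calendar days to Nov 1, 2029 gives Dec 31, 2029, which is the last day of the notice period.
The date termination becomes effective: 15 calendar days after Dec 31, 2029 is Jan 15, 2030. Jan 15, 2030 is a Tuesday and is not a listed holiday, so no roll-forward applies.

Jan 15, 2030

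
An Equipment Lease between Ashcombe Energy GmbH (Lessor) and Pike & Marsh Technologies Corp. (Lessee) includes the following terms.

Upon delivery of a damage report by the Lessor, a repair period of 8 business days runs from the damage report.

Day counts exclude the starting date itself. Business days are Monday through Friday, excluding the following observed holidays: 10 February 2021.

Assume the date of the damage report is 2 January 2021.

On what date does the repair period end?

13 January 2021

The last day of the repair period: 8 business days after Saturday, 2 January 2021, skipping weekends — Jan 4, Jan 5, Jan 6, Jan 7, Jan 8, Jan 11, Jan 12, Jan 13 — lands on Wednesday, 13 January 2021.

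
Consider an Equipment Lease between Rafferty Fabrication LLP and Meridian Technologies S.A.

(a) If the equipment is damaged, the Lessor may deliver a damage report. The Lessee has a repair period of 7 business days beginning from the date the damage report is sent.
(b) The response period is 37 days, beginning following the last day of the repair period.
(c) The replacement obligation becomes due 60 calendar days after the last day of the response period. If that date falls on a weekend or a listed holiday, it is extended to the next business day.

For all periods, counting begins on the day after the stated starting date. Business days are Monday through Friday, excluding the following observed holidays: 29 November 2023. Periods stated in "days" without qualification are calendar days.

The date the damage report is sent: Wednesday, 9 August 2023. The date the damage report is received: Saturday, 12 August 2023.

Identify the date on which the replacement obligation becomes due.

From Wednesday, 9 August 2023, 7 business days (Aug 10, Aug 11, Aug 14, Aug 15, Aug 16, Aug 17, Aug 18, skipping weekends) brings us to Friday, 18 August 2023, which is the last day of the repair period.
Adding 37 calendar days to 18 August 2023 gives 24 September 2023, which is the last day of the response period.
The date on which the replacement obligation becomes due: 60 calendar days after 24 September 2023 is 23 November 2023. 23 November 2023 is a Thursday and is not a listed holiday, so no roll-forward applies.

23 November 2023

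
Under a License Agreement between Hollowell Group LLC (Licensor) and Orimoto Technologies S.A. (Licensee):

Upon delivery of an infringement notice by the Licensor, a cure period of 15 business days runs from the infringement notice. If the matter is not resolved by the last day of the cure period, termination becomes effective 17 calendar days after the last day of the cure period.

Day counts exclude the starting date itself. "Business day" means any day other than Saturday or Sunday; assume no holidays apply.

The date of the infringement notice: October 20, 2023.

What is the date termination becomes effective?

The last day of the cure period: 15 business days after Friday, October 20, 2023, skipping weekends — Oct 23, Oct 24, Oct 25, Oct 26, …, Nov 8, Nov 9, Nov 10 — lands on Friday, November 10, 2023.
The date termination becomes effective: November 10, 2023 + 17 days = November 27, 2023.

November 27, 2023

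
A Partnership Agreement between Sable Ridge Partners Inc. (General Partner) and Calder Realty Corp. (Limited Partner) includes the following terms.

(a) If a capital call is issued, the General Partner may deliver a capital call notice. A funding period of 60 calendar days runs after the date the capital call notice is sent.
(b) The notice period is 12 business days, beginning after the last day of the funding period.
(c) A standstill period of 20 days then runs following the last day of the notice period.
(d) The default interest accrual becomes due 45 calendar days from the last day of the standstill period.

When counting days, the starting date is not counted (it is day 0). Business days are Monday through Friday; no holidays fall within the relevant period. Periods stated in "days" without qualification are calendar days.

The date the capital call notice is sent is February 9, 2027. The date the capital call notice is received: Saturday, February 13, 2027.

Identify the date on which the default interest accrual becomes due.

July 1, 2027

Adding 60 calendar days to February 9, 2027 gives April 10, 2027, which is the last day of the funding period.
The last day of the notice period: 12 business days after Saturday, April 10, 2027, skipping weekends — Apr 12, Apr 13, Apr 14, Apr 15, …, Apr 23, Apr 26, Apr 27 — lands on Tuesday, April 27, 2027.
The last day of the standstill period: 20 calendar days after April 27, 2027 is May 17, 2027.
The date on which the default interest accrual becomes due: 45 calendar days after May 17, 2027 is July 1, 2027.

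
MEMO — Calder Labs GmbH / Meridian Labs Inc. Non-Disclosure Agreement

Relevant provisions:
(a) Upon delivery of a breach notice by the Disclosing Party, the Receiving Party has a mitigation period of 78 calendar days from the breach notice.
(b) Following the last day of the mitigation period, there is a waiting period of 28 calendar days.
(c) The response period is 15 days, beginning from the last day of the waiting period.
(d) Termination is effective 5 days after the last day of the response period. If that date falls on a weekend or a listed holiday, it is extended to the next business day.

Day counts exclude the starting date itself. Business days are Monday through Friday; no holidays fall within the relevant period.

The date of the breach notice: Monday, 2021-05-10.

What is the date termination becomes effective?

2021-09-13

The last day of the mitigation period: 2021-05-10 + 78 days = 2021-07-27.
The last day of the waiting period: 2021-07-27 + 28 days = 2021-08-24.
The last day of the response period: 2021-08-24 + 15 days = 2021-09-08.
The date termination becomes effective: 5 calendar days after 2021-09-08 is 2021-09-13. 2021-09-13 is a Monday, so no roll-forward applies.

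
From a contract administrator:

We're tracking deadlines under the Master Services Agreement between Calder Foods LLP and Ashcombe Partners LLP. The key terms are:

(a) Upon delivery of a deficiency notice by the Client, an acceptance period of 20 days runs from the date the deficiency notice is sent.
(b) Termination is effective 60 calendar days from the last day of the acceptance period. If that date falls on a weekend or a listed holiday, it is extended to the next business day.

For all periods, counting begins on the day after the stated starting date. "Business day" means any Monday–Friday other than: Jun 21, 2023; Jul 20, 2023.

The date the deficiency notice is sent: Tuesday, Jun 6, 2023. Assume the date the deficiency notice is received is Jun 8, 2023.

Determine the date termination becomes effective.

Aug 25, 2023

The last day of the acceptance period: 20 calendar days after Jun 6, 2023 is Jun 26, 2023.
Adding 60 calendar days to Jun 26, 2023 gives Aug 25, 2023, which is the date termination becomes effective. Aug 25, 2023 is a Friday and is not a listed holiday, so no roll-forward applies.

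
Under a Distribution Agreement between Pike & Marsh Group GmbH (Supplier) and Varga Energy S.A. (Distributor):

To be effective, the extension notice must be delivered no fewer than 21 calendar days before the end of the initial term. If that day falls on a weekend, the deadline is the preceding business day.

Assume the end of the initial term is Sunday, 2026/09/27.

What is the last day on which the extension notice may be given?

2026/09/04

2026/09/27 minus 21 days is 2026/09/06. That is a Sunday, so the deadline moves back to Friday, 2026/09/04.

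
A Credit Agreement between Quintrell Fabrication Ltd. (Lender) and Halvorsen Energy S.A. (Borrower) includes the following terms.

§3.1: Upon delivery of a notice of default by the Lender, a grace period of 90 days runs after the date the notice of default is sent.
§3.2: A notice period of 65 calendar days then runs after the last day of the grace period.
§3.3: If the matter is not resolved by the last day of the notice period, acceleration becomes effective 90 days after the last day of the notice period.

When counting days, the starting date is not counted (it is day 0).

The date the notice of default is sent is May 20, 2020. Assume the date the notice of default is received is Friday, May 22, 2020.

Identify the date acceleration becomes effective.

Jan 20, 2021

The last day of the grace period: 90 calendar days after May 20, 2020 is Aug 18, 2020.
Adding 65 calendar days to Aug 18, 2020 gives Oct 22, 2020, which is the last day of the notice period.
The date acceleration becomes effective: 90 calendar days after Oct 22, 2020 is Jan 20, 2021.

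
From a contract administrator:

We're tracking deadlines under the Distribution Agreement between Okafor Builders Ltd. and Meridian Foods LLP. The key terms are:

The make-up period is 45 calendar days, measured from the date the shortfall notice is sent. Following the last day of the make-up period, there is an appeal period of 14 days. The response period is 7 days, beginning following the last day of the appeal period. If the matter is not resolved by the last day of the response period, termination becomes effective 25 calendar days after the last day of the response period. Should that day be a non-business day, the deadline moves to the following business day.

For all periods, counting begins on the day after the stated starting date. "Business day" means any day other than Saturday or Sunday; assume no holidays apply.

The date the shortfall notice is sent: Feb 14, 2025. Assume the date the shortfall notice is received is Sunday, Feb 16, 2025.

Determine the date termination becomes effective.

May 16, 2025

The last day of the make-up period: Feb 14, 2025 + 45 days = Mar 31, 2025.
Adding 14 calendar days to Mar 31, 2025 gives Apr 14, 2025, which is the last day of the appeal period.
The last day of the response period: 7 calendar days after Apr 14, 2025 is Apr 21, 2025.
The date termination becomes effective: 25 calendar days after Apr 21, 2025 is May 16, 2025. May 16, 2025 is a Friday, so no roll-forward applies.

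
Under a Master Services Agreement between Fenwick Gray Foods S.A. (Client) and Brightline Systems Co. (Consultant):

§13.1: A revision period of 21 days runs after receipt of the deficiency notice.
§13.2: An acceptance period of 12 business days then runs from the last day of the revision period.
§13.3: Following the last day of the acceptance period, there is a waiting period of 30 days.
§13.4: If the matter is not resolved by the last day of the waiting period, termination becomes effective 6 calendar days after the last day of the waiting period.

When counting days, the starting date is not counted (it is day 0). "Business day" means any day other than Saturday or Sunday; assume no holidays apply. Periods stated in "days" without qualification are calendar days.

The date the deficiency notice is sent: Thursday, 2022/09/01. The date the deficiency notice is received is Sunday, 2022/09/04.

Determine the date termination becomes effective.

The last day of the revision period: 21 calendar days after 2022/09/04 is 2022/09/25.
The last day of the acceptance period: 12 business days after Sunday, 2022/09/25, skipping weekends — Sep 26, Sep 27, Sep 28, Sep 29, …, Oct 7, Oct 10, Oct 11 — lands on Tuesday, 2022/10/11.
The last day of the waiting period: 30 calendar days after 2022/10/11 is 2022/11/10.
The date termination becomes effective: 6 calendar days after 2022/11/10 is 2022/11/16.

2022/11/16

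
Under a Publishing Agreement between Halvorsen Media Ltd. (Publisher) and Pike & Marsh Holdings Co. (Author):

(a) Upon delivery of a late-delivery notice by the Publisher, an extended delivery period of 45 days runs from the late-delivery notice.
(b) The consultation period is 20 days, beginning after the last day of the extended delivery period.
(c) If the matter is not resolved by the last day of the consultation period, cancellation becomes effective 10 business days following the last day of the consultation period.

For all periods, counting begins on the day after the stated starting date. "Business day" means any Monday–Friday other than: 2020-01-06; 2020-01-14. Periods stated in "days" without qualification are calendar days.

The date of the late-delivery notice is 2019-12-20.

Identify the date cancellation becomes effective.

2020-03-06

Adding 45 calendar days to 2019-12-20 gives 2020-02-03, which is the last day of the extended delivery period.
Adding 20 calendar days to 2020-02-03 gives 2020-02-23, which is the last day of the consultation period.
The date cancellation becomes effective: 10 business days after Sunday, 2020-02-23, skipping weekends — Feb 24, Feb 25, Feb 26, Feb 27, Feb 28, Mar 2, Mar 3, Mar 4, Mar 5, Mar 6 — lands on Friday, 2020-03-06.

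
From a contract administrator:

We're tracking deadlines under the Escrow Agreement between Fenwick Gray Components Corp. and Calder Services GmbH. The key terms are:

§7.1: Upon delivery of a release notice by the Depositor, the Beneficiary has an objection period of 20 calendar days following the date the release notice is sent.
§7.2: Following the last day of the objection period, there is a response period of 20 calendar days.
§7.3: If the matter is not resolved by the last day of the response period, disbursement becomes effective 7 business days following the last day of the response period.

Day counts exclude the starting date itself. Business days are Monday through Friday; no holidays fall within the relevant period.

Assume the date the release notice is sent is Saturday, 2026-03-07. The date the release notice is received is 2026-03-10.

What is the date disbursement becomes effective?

The last day of the objection period: 20 calendar days after 2026-03-07 is 2026-03-27.
Adding 20 calendar days to 2026-03-27 gives 2026-04-16, which is the last day of the response period.
The date disbursement becomes effective: counting 7 business days from Thursday, 2026-04-16 (Apr 17, Apr 20, Apr 21, Apr 22, Apr 23, Apr 24, Apr 27, skipping weekends) reaches Monday, 2026-04-27.

2026-04-27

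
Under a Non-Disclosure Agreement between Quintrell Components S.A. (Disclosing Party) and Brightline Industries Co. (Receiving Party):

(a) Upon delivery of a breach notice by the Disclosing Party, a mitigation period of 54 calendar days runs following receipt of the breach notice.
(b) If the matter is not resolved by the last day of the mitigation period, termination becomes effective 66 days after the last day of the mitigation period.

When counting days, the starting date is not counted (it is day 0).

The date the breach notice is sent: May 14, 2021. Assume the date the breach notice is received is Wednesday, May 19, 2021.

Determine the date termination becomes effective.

Sep 16, 2021

Adding 54 calendar days to May 19, 2021 gives Jul 12, 2021, which is the last day of the mitigation period.
The date termination becomes effective: Jul 12, 2021 + 66 days = Sep 16, 2021.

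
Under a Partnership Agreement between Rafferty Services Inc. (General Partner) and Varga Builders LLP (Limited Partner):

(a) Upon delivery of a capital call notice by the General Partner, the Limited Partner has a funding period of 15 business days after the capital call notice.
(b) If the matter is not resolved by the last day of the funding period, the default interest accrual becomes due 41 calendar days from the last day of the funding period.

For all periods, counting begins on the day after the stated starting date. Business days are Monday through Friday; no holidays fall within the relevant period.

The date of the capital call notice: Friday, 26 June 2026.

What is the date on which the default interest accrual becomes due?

27 August 2026

The last day of the funding period: counting 15 business days from Friday, 26 June 2026 (Jun 29, Jun 30, Jul 1, Jul 2, …, Jul 15, Jul 16, Jul 17, skipping weekends) reaches Friday, 17 July 2026.
The date on which the default interest accrual becomes due: 17 July 2026 + 41 days = 27 August 2026.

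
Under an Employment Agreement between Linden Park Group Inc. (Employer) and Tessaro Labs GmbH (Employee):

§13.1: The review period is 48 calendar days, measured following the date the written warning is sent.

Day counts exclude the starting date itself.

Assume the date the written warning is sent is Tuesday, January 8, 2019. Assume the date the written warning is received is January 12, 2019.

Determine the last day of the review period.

Adding 48 calendar days to January 8, 2019 gives February 25, 2019, which is the last day of the review period.

February 25, 2019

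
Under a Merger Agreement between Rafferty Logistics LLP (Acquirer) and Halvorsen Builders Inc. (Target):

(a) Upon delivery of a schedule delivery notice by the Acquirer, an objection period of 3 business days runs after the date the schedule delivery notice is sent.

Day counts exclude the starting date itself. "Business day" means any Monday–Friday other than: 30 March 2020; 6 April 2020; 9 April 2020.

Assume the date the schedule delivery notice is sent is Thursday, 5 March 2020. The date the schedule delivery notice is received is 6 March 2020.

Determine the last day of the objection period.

10 March 2020

The last day of the objection period: 3 business days after Thursday, 5 March 2020, skipping weekends — Mar 6, Mar 9, Mar 10 — lands on Tuesday, 10 March 2020.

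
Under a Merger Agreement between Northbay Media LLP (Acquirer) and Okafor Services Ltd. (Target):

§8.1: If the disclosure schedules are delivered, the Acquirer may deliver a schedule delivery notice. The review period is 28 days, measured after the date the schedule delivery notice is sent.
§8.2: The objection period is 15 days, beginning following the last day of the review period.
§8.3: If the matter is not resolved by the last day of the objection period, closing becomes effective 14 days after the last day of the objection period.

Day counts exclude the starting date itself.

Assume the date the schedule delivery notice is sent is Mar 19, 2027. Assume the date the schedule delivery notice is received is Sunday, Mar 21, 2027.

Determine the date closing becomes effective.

May 15, 2027

Adding 28 calendar days to Mar 19, 2027 gives Apr 16, 2027, which is the last day of the review period.
The last day of the objection period: Apr 16, 2027 + 15 days = May 1, 2027.
The date closing becomes effective: May 1, 2027 + 14 days = May 15, 2027.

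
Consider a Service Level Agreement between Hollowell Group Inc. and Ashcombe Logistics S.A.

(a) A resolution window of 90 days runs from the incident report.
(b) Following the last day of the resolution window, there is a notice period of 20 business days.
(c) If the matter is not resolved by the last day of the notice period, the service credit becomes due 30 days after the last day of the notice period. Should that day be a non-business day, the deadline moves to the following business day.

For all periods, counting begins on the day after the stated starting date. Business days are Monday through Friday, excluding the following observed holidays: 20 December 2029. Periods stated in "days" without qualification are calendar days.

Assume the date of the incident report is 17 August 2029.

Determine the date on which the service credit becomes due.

The last day of the resolution window: 90 calendar days after 17 August 2029 is 15 November 2029.
From Thursday, 15 November 2029, 20 business days (Nov 16, Nov 19, Nov 20, Nov 21, …, Dec 11, Dec 12, Dec 13, skipping weekends) brings us to Thursday, 13 December 2029, which is the last day of the notice period.
The date on which the service credit becomes due: 13 December 2029 + 30 days = 12 January 2030. That falls on a Saturday, so it rolls to the next business day, Monday, 14 January 2030.

14 January 2030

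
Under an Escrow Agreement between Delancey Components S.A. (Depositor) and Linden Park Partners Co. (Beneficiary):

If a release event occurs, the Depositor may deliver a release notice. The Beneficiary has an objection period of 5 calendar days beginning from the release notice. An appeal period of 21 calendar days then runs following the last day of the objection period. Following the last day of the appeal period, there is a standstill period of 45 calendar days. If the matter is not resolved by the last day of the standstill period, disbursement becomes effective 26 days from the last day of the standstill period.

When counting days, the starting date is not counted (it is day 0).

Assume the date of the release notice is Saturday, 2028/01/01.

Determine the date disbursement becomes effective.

The last day of the objection period: 5 calendar days after 2028/01/01 is 2028/01/06.
Adding 21 calendar days to 2028/01/06 gives 2028/01/27, which is the last day of the appeal period.
Adding 45 calendar days to 2028/01/27 gives 2028/03/12, which is the last day of the standstill period.
The date disbursement becomes effective: 26 calendar days after 2028/03/12 is 2028/04/07.

2028/04/07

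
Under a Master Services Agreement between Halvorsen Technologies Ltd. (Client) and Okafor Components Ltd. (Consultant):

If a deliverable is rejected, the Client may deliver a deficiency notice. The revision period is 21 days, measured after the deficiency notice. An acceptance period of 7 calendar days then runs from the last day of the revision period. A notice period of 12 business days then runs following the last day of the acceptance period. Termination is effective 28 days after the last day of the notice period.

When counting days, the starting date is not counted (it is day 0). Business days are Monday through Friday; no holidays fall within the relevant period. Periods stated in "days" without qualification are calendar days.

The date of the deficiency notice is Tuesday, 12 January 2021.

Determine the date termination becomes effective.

25 March 2021

The last day of the revision period: 12 January 2021 + 21 days = 2 February 2021.
The last day of the acceptance period: 7 calendar days after 2 February 2021 is 9 February 2021.
The last day of the notice period: counting 12 business days from Tuesday, 9 February 2021 (Feb 10, Feb 11, Feb 12, Feb 15, …, Feb 23, Feb 24, Feb 25, skipping weekends) reaches Thursday, 25 February 2021.
The date termination becomes effective: 28 calendar days after 25 February 2021 is 25 March 2021.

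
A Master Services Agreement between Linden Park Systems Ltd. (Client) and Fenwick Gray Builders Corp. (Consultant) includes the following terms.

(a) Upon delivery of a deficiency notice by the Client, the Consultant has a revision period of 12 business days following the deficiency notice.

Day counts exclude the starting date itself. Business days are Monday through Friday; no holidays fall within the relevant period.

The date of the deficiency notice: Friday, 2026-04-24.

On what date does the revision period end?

2026-05-12

The last day of the revision period: counting 12 business days from Friday, 2026-04-24 (Apr 27, Apr 28, Apr 29, Apr 30, …, May 8, May 11, May 12, skipping weekends) reaches Tuesday, 2026-05-12.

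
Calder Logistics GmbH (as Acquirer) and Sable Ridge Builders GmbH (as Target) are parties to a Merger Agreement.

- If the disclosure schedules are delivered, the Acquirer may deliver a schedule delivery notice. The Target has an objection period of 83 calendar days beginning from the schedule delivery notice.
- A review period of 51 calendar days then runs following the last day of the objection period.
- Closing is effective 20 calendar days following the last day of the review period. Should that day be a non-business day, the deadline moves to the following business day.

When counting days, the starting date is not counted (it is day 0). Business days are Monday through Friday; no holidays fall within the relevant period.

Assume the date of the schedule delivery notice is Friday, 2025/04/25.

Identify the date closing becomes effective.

2025/09/26

The last day of the objection period: 83 calendar days after 2025/04/25 is 2025/07/17.
The last day of the review period: 51 calendar days after 2025/07/17 is 2025/09/06.
The date closing becomes effective: 2025/09/06 + 20 days = 2025/09/26. 2025/09/26 is a Friday, so no roll-forward applies.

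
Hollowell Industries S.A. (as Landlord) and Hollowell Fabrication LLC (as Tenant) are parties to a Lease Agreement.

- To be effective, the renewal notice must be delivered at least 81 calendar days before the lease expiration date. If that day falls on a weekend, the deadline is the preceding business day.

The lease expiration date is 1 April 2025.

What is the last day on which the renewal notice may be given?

Counting back 81 calendar days from 1 April 2025 gives 10 January 2025. That is a Friday, so no adjustment is needed.

10 January 2025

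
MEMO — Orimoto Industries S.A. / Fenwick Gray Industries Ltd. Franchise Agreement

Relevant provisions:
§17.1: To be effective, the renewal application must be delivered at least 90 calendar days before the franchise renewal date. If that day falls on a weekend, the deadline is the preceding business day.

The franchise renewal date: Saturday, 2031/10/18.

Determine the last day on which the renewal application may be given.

2031/07/18

2031/10/18 minus 90 days is 2031/07/20. That is a Sunday, so the deadline moves back to Friday, 2031/07/18.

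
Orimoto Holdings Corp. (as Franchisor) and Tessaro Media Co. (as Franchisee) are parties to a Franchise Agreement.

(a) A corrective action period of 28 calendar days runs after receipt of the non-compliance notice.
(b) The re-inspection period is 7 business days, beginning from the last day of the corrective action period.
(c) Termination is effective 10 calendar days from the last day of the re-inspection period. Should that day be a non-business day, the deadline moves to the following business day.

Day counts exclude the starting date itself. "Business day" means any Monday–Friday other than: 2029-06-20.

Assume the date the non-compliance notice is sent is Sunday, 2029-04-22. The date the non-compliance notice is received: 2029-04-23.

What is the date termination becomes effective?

The last day of the corrective action period: 28 calendar days after 2029-04-23 is 2029-05-21.
The last day of the re-inspection period: 7 business days after Monday, 2029-05-21, skipping weekends — May 22, May 23, May 24, May 25, May 28, May 29, May 30 — lands on Wednesday, 2029-05-30.
The date termination becomes effective: 10 calendar days after 2029-05-30 is 2029-06-09. That falls on a Saturday, so it rolls to the next business day, Monday, 2029-06-11.

2029-06-11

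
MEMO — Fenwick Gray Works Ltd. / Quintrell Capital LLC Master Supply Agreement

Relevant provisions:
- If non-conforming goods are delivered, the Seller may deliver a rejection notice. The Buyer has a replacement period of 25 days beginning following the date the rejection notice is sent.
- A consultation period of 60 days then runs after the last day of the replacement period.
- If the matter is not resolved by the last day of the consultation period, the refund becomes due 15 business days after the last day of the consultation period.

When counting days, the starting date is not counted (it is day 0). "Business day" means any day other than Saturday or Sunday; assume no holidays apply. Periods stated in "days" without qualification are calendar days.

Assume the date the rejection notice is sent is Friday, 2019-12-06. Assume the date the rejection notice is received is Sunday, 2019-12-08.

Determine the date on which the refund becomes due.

2020-03-20

Adding 25 calendar days to 2019-12-06 gives 2019-12-31, which is the last day of the replacement period.
Adding 60 calendar days to 2019-12-31 gives 2020-02-29, which is the last day of the consultation period.
The date on which the refund becomes due: 15 business days after Saturday, 2020-02-29, skipping weekends — Mar 2, Mar 3, Mar 4, Mar 5, …, Mar 18, Mar 19, Mar 20 — lands on Friday, 2020-03-20.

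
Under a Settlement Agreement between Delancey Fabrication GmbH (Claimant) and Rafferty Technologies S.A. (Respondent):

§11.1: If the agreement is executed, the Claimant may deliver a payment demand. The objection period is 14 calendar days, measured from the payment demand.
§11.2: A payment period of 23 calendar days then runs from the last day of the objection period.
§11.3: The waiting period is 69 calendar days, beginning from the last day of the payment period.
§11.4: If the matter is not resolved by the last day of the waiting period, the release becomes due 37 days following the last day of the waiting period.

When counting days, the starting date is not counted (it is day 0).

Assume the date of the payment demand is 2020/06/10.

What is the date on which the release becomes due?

Adding 14 calendar days to 2020/06/10 gives 2020/06/24, which is the last day of the objection period.
Adding 23 calendar days to 2020/06/24 gives 2020/07/17, which is the last day of the payment period.
Adding 69 calendar days to 2020/07/17 gives 2020/09/24, which is the last day of the waiting period.
Adding 37 calendar days to 2020/09/24 gives 2020/10/31, which is the date on which the release becomes due.

2020/10/31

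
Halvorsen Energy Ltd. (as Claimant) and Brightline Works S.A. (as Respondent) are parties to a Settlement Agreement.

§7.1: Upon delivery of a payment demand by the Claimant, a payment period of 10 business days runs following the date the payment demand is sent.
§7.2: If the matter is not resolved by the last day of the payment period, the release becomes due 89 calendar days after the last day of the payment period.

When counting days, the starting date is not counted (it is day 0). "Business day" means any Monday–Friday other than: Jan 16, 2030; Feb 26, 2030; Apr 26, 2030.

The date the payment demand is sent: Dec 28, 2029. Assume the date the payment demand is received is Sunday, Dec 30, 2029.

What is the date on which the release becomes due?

Apr 10, 2030

The last day of the payment period: counting 10 business days from Friday, Dec 28, 2029 (Dec 31, Jan 1, Jan 2, Jan 3, Jan 4, Jan 7, Jan 8, Jan 9, Jan 10, Jan 11, skipping weekends) reaches Friday, Jan 11, 2030.
The date on which the release becomes due: 89 calendar days after Jan 11, 2030 is Apr 10, 2030.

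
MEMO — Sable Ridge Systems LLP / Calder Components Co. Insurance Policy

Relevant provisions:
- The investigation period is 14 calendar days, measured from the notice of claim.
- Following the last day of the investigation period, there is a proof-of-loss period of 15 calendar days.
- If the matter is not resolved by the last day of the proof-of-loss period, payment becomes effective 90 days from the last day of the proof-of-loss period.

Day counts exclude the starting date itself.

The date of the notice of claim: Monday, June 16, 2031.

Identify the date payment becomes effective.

The last day of the investigation period: 14 calendar days after June 16, 2031 is June 30, 2031.
The last day of the proof-of-loss period: 15 calendar days after June 30, 2031 is July 15, 2031.
The date payment becomes effective: 90 calendar days after July 15, 2031 is October 13, 2031.

October 13, 2031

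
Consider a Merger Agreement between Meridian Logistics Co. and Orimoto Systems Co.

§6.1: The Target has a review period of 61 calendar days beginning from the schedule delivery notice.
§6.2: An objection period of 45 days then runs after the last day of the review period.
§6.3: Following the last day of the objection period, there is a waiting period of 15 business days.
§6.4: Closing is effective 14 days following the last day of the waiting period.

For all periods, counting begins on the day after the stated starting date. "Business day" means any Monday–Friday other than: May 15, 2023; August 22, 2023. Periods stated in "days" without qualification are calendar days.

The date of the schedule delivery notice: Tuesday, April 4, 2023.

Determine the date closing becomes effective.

The last day of the review period: 61 calendar days after April 4, 2023 is June 4, 2023.
The last day of the objection period: 45 calendar days after June 4, 2023 is July 19, 2023.
The last day of the waiting period: counting 15 business days from Wednesday, July 19, 2023 (Jul 20, Jul 21, Jul 24, Jul 25, …, Aug 7, Aug 8, Aug 9, skipping weekends) reaches Wednesday, August 9, 2023.
Adding 14 calendar days to August 9, 2023 gives August 23, 2023, which is the date closing becomes effective.

August 23, 2023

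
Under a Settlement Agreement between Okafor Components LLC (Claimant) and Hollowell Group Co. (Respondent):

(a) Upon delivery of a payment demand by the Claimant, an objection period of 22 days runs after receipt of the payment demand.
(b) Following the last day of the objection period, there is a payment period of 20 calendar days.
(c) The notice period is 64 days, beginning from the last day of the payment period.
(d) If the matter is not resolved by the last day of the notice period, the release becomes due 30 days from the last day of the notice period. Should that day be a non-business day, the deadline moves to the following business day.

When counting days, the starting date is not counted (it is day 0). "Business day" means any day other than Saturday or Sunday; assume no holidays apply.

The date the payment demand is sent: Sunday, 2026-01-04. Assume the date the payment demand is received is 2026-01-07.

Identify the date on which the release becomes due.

2026-05-25

The last day of the objection period: 22 calendar days after 2026-01-07 is 2026-01-29.
Adding 20 calendar days to 2026-01-29 gives 2026-02-18, which is the last day of the payment period.
Adding 64 calendar days to 2026-02-18 gives 2026-04-23, which is the last day of the notice period.
The date on which the release becomes due: 30 calendar days after 2026-04-23 is 2026-05-23. That falls on a Saturday, so it rolls to the next business day, Monday, 2026-05-25.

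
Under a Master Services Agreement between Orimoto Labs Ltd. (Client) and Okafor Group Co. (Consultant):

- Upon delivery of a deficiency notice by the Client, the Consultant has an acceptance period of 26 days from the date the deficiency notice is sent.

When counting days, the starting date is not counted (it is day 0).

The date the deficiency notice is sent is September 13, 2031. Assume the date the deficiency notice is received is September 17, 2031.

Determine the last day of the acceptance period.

Adding 26 calendar days to September 13, 2031 gives October 9, 2031, which is the last day of the acceptance period.

October 9, 2031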